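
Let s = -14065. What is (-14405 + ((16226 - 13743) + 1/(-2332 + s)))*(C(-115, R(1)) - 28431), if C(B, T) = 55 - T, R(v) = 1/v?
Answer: 5547278838195/16397 ≈ 3.3831e+8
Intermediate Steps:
R(v) = 1/v
(-14405 + ((16226 - 13743) + 1/(-2332 + s)))*(C(-115, R(1)) - 28431) = (-14405 + ((16226 - 13743) + 1/(-2332 - 14065)))*((55 - 1/1) - 28431) = (-14405 + (2483 + 1/(-16397)))*((55 - 1*1) - 28431) = (-14405 + (2483 - 1/16397))*((55 - 1) - 28431) = (-14405 + 40713750/16397)*(54 - 28431) = -195485035/16397*(-28377) = 5547278838195/16397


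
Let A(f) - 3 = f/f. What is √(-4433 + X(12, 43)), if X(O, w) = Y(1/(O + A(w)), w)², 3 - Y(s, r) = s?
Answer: I*√1132639/16 ≈ 66.516*I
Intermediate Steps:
A(f) = 4 (A(f) = 3 + f/f = 3 + 1 = 4)
Y(s, r) = 3 - s
X(O, w) = (3 - 1/(4 + O))² (X(O, w) = (3 - 1/(O + 4))² = (3 - 1/(4 + O))²)
√(-4433 + X(12, 43)) = √(-4433 + (11 + 3*12)²/(4 + 12)²) = √(-4433 + (11 + 36)²/16²) = √(-4433 + (1/256)*47²) = √(-4433 + (1/256)*2209) = √(-4433 + 2209/256) = √(-1132639/256) = I*√1132639/16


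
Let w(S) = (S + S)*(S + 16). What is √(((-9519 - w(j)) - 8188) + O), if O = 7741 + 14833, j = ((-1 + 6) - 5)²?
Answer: √4867 ≈ 69.764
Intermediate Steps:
j = 0 (j = (5 - 5)² = 0² = 0)
w(S) = 2*S*(16 + S) (w(S) = (2*S)*(16 + S) = 2*S*(16 + S))
O = 22574
√(((-9519 - w(j)) - 8188) + O) = √(((-9519 - 2*0*(16 + 0)) - 8188) + 22574) = √(((-9519 - 2*0*16) - 8188) + 22574) = √(((-9519 - 1*0) - 8188) + 22574) = √(((-9519 + 0) - 8188) + 22574) = √((-9519 - 8188) + 22574) = √(-17707 + 22574) = √4867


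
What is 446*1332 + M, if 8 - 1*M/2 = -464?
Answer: 595016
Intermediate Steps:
M = 944 (M = 16 - 2*(-464) = 16 + 928 = 944)
446*1332 + M = 446*1332 + 944 = 594072 + 944 = 595016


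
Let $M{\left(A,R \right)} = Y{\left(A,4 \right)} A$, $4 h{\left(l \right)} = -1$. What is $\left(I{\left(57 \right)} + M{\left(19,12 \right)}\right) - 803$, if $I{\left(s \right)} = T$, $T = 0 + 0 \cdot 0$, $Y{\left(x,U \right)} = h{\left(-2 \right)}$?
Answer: $- \frac{3231}{4} \approx -807.75$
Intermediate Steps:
$h{\left(l \right)} = - \frac{1}{4}$ ($h{\left(l \right)} = \frac{1}{4} \left(-1\right) = - \frac{1}{4}$)
$Y{\left(x,U \right)} = - \frac{1}{4}$
$M{\left(A,R \right)} = - \frac{A}{4}$
$T = 0$ ($T = 0 + 0 = 0$)
$I{\left(s \right)} = 0$
$\left(I{\left(57 \right)} + M{\left(19,12 \right)}\right) - 803 = \left(0 - \frac{19}{4}\right) - 803 = - \frac{19}{4} - 803 = - \frac{3231}{4}$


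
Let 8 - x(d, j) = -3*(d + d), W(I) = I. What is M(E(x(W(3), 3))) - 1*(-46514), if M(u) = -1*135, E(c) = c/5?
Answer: 46379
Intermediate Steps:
x(d, j) = 8 + 6*d (x(d, j) = 8 - (-3)*(d + d) = 8 - (-3)*2*d = 8 - (-6)*d = 8 + 6*d)
E(c) = c/5 (E(c) = c*(⅕) = c/5)
M(u) = -135
M(E(x(W(3), 3))) - 1*(-46514) = -135 - 1*(-46514) = -135 + 46514 = 46379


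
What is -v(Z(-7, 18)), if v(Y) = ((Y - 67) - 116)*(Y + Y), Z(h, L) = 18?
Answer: 5940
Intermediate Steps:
v(Y) = 2*Y*(-183 + Y) (v(Y) = ((-67 + Y) - 116)*(2*Y) = (-183 + Y)*(2*Y) = 2*Y*(-183 + Y))
-v(Z(-7, 18)) = -2*18*(-183 + 18) = -2*18*(-165) = -1*(-5940) = 5940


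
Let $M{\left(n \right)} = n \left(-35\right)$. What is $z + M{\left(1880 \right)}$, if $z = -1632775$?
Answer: $-1698575$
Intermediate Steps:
$M{\left(n \right)} = - 35 n$
$z + M{\left(1880 \right)} = -1632775 - 65800 = -1698575$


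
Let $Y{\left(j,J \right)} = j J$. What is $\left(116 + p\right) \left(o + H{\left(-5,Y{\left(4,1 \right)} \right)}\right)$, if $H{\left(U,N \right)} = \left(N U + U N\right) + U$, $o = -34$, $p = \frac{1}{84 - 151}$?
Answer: $- \frac{613909}{67} \approx -9162.8$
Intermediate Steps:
$Y{\left(j,J \right)} = J j$
$p = - \frac{1}{67}$ ($p = \frac{1}{-67} = - \frac{1}{67} \approx -0.014925$)
$H{\left(U,N \right)} = U + 2 N U$ ($H{\left(U,N \right)} = \left(N U + N U\right) + U = 2 N U + U = U + 2 N U$)
$\left(116 + p\right) \left(o + H{\left(-5,Y{\left(4,1 \right)} \right)}\right) = \left(116 - \frac{1}{67}\right) \left(-34 - 5 \left(1 + 2 \cdot 1 \cdot 4\right)\right) = \frac{7771 \left(-34 - 5 \left(1 + 2 \cdot 4\right)\right)}{67} = \frac{7771 \left(-34 - 5 \left(1 + 8\right)\right)}{67} = \frac{7771 \left(-34 - 45\right)}{67} = \frac{7771}{67} \left(-79\right) = - \frac{613909}{67}$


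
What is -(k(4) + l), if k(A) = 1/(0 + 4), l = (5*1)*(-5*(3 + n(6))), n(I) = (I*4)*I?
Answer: 14699/4 ≈ 3674.8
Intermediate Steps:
n(I) = 4*I² (n(I) = (4*I)*I = 4*I²)
l = -3675 (l = (5*1)*(-5*(3 + 4*6²)) = 5*(-5*(3 + 4*36)) = 5*(-5*(3 + 144)) = 5*(-5*147) = 5*(-735) = -3675)
k(A) = ¼ (k(A) = 1/4 = ¼)
-(k(4) + l) = -(¼ - 3675) = -1*(-14699/4) = 14699/4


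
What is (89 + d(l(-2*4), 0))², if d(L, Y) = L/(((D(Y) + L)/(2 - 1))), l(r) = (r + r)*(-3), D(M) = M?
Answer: 8100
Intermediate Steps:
l(r) = -6*r (l(r) = (2*r)*(-3) = -6*r)
d(L, Y) = L/(L + Y) (d(L, Y) = L/(((Y + L)/(2 - 1))) = L/(((L + Y)/1)) = L/(((L + Y)*1)) = L/(L + Y))
(89 + d(l(-2*4), 0))² = (89 + (-(-12)*4)/(-(-12)*4 + 0))² = (89 + (-6*(-8))/(-6*(-8) + 0))² = (89 + 48/(48 + 0))² = (89 + 48/48)² = (89 + 48*(1/48))² = (89 + 1)² = 90² = 8100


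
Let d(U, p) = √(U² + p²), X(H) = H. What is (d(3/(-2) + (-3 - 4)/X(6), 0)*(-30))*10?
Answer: -800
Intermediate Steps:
(d(3/(-2) + (-3 - 4)/X(6), 0)*(-30))*10 = (√((3/(-2) + (-3 - 4)/6)² + 0²)*(-30))*10 = (√((3*(-½) - 7*⅙)² + 0)*(-30))*10 = (√((-3/2 - 7/6)² + 0)*(-30))*10 = (√((-8/3)² + 0)*(-30))*10 = (√(64/9 + 0)*(-30))*10 = (√(64/9)*(-30))*10 = ((8/3)*(-30))*10 = -80*10 = -800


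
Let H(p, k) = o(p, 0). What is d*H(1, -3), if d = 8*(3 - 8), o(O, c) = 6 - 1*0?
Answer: -240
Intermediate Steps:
o(O, c) = 6 (o(O, c) = 6 + 0 = 6)
H(p, k) = 6
d = -40 (d = 8*(-5) = -40)
d*H(1, -3) = -40*6 = -240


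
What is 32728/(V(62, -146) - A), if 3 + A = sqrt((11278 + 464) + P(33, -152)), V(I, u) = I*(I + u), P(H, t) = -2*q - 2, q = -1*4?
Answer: -56783080/9026759 + 65456*sqrt(2937)/27080277 ≈ -6.1595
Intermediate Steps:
q = -4
P(H, t) = 6 (P(H, t) = -2*(-4) - 2 = 8 - 2 = 6)
A = -3 + 2*sqrt(2937) (A = -3 + sqrt((11278 + 464) + 6) = -3 + sqrt(11742 + 6) = -3 + sqrt(11748) = -3 + 2*sqrt(2937) ≈ 105.39)
32728/(V(62, -146) - A) = 32728/(62*(62 - 146) - (-3 + 2*sqrt(2937))) = 32728/(62*(-84) + (3 - 2*sqrt(2937))) = 32728/(-5208 + (3 - 2*sqrt(2937))) = 32728/(-5205 - 2*sqrt(2937))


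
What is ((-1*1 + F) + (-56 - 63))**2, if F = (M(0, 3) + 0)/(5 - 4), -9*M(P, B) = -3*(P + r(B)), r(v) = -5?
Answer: 133225/9 ≈ 14803.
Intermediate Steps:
M(P, B) = -5/3 + P/3 (M(P, B) = -(-1)*(P - 5)/3 = -(-1)*(-5 + P)/3 = -(15 - 3*P)/9 = -5/3 + P/3)
F = -5/3 (F = ((-5/3 + (1/3)*0) + 0)/(5 - 4) = ((-5/3 + 0) + 0)/1 = (-5/3 + 0)*1 = -5/3*1 = -5/3 ≈ -1.6667)
((-1*1 + F) + (-56 - 63))**2 = ((-1*1 - 5/3) + (-56 - 63))**2 = ((-1 - 5/3) - 119)**2 = (-8/3 - 119)**2 = (-365/3)**2 = 133225/9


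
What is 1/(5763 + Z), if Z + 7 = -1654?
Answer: 1/4102 ≈ 0.00024378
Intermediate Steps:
Z = -1661 (Z = -7 - 1654 = -1661)
1/(5763 + Z) = 1/(5763 - 1661) = 1/4102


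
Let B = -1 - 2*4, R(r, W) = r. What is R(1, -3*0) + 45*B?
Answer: -404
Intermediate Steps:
B = -9 (B = -1 - 8 = -9)
R(1, -3*0) + 45*B = 1 + 45*(-9) = 1 - 405 = -404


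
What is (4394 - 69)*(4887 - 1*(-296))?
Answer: 22416475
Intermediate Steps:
(4394 - 69)*(4887 - 1*(-296)) = 4325*(4887 + 296) = 4325*5183 = 22416475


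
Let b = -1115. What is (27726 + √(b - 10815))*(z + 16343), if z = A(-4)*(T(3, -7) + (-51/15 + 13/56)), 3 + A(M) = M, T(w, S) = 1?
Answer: 9070935201/20 + 654327*I*√11930/40 ≈ 4.5355e+8 + 1.7867e+6*I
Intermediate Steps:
A(M) = -3 + M
z = 607/40 (z = (-3 - 4)*(1 + (-51/15 + 13/56)) = -7*(1 + (-51*1/15 + 13*(1/56))) = -7*(1 + (-17/5 + 13/56)) = -7*(1 - 887/280) = -7*(-607/280) = 607/40 ≈ 15.175)
(27726 + √(b - 10815))*(z + 16343) = (27726 + √(-1115 - 10815))*(607/40 + 16343) = (27726 + √(-11930))*(654327/40) = (27726 + I*√11930)*(654327/40) = 9070935201/20 + 654327*I*√11930/40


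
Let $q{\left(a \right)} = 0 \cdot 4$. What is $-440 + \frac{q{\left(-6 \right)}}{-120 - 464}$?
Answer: $-440$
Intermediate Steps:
$q{\left(a \right)} = 0$
$-440 + \frac{q{\left(-6 \right)}}{-120 - 464} = -440 + \frac{0}{-120 - 464} = -440 + \frac{0}{-584} = -440 + 0 \left(- \frac{1}{584}\right) = -440 + 0 = -440$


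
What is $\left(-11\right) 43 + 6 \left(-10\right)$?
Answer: $-533$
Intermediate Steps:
$\left(-11\right) 43 + 6 \left(-10\right) = -473 - 60 = -533$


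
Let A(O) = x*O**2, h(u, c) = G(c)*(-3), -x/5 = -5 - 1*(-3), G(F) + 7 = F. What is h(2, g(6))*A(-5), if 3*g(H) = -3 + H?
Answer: 4500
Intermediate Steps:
G(F) = -7 + F
g(H) = -1 + H/3 (g(H) = (-3 + H)/3 = -1 + H/3)
x = 10 (x = -5*(-5 - 1*(-3)) = -5*(-5 + 3) = -5*(-2) = 10)
h(u, c) = 21 - 3*c (h(u, c) = (-7 + c)*(-3) = 21 - 3*c)
A(O) = 10*O**2
h(2, g(6))*A(-5) = (21 - 3*(-1 + (1/3)*6))*(10*(-5)**2) = (21 - 3*(-1 + 2))*(10*25) = (21 - 3*1)*250 = (21 - 3)*250 = 18*250 = 4500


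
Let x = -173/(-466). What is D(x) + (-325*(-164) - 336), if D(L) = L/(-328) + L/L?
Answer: 8095594147/152848 ≈ 52965.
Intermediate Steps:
x = 173/466 (x = -173*(-1/466) = 173/466 ≈ 0.37124)
D(L) = 1 - L/328 (D(L) = L*(-1/328) + 1 = -L/328 + 1 = 1 - L/328)
D(x) + (-325*(-164) - 336) = (1 - 1/328*173/466) + (-325*(-164) - 336) = (1 - 173/152848) + (53300 - 336) = 152675/152848 + 52964 = 8095594147/152848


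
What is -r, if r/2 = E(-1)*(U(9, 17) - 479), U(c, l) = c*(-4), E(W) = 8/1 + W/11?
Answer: 89610/11 ≈ 8146.4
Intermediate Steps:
E(W) = 8 + W/11 (E(W) = 8*1 + W*(1/11) = 8 + W/11)
U(c, l) = -4*c
r = -89610/11 (r = 2*((8 + (1/11)*(-1))*(-4*9 - 479)) = 2*((8 - 1/11)*(-36 - 479)) = 2*((87/11)*(-515)) = 2*(-44805/11) = -89610/11 ≈ -8146.4)
-r = -1*(-89610/11) = 89610/11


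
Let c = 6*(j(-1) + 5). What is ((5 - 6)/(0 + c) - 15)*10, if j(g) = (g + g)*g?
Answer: -3155/21 ≈ -150.24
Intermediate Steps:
j(g) = 2*g² (j(g) = (2*g)*g = 2*g²)
c = 42 (c = 6*(2*(-1)² + 5) = 6*(2*1 + 5) = 6*(2 + 5) = 6*7 = 42)
((5 - 6)/(0 + c) - 15)*10 = ((5 - 6)/(0 + 42) - 15)*10 = (-1/42 - 15)*10 = -631/42*10 = -3155/21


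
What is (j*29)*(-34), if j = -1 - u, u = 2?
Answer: 2958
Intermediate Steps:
j = -3 (j = -1 - 1*2 = -1 - 2 = -3)
(j*29)*(-34) = -3*29*(-34) = -87*(-34) = 2958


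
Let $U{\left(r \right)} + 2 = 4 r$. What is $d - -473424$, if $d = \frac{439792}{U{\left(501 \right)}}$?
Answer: $\frac{474117320}{1001} \approx 4.7364 \cdot 10^{5}$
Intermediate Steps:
$U{\left(r \right)} = -2 + 4 r$
$d = \frac{219896}{1001}$ ($d = \frac{439792}{-2 + 4 \cdot 501} = \frac{439792}{-2 + 2004} = \frac{439792}{2002} = 439792 \cdot \frac{1}{2002} = \frac{219896}{1001} \approx 219.68$)
$d - -473424 = \frac{219896}{1001} - -473424 = \frac{219896}{1001} + 473424 = \frac{474117320}{1001}$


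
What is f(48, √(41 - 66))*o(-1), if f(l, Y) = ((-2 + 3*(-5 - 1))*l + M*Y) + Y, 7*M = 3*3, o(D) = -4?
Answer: 3840 - 320*I/7 ≈ 3840.0 - 45.714*I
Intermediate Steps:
M = 9/7 (M = (3*3)/7 = (⅐)*9 = 9/7 ≈ 1.2857)
f(l, Y) = -20*l + 16*Y/7 (f(l, Y) = ((-2 + 3*(-5 - 1))*l + 9*Y/7) + Y = ((-2 + 3*(-6))*l + 9*Y/7) + Y = ((-2 - 18)*l + 9*Y/7) + Y = (-20*l + 9*Y/7) + Y = -20*l + 16*Y/7)
f(48, √(41 - 66))*o(-1) = (-20*48 + 16*√(41 - 66)/7)*(-4) = (-960 + 16*√(-25)/7)*(-4) = (-960 + 16*(5*I)/7)*(-4) = (-960 + 80*I/7)*(-4) = 3840 - 320*I/7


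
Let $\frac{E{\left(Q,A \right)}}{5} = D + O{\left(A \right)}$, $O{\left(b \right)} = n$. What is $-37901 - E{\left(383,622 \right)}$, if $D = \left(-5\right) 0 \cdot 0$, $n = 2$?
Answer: $-37911$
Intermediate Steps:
$O{\left(b \right)} = 2$
$D = 0$ ($D = 0 \cdot 0 = 0$)
$E{\left(Q,A \right)} = 10$ ($E{\left(Q,A \right)} = 5 \left(0 + 2\right) = 5 \cdot 2 = 10$)
$-37901 - E{\left(383,622 \right)} = -37901 - 10 = -37911$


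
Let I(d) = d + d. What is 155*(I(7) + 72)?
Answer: 13330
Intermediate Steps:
I(d) = 2*d
155*(I(7) + 72) = 155*(2*7 + 72) = 155*(14 + 72) = 155*86 = 13330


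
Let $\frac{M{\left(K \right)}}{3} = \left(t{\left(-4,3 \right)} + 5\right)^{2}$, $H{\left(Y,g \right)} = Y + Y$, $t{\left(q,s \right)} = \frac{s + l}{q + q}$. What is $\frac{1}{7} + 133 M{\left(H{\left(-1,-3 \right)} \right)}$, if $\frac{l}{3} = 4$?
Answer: $\frac{1745689}{448} \approx 3896.6$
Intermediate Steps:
$l = 12$ ($l = 3 \cdot 4 = 12$)
$t{\left(q,s \right)} = \frac{12 + s}{2 q}$ ($t{\left(q,s \right)} = \frac{s + 12}{q + q} = \frac{12 + s}{2 q}$)
$H{\left(Y,g \right)} = 2 Y$
$M{\left(K \right)} = \frac{1875}{64}$ ($M{\left(K \right)} = 3 \left(\frac{12 + 3}{2 \left(-4\right)} + 5\right)^{2} = 3 \left(\frac{1}{2} \left(- \frac{1}{4}\right) 15 + 5\right)^{2} = 3 \left(- \frac{15}{8} + 5\right)^{2} = 3 \left(\frac{25}{8}\right)^{2} = 3 \cdot \frac{625}{64} = \frac{1875}{64}$)
$\frac{1}{7} + 133 M{\left(H{\left(-1,-3 \right)} \right)} = \frac{1}{7} + 133 \cdot \frac{1875}{64} = \frac{1}{7} + \frac{249375}{64} = \frac{1745689}{448}$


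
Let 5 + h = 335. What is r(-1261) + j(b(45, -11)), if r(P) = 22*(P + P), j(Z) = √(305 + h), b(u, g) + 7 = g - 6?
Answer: -55484 + √635 ≈ -55459.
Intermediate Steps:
h = 330 (h = -5 + 335 = 330)
b(u, g) = -13 + g (b(u, g) = -7 + (g - 6) = -7 + (-6 + g) = -13 + g)
j(Z) = √635 (j(Z) = √(305 + 330) = √635)
r(P) = 44*P (r(P) = 22*(2*P) = 44*P)
r(-1261) + j(b(45, -11)) = 44*(-1261) + √635 = -55484 + √635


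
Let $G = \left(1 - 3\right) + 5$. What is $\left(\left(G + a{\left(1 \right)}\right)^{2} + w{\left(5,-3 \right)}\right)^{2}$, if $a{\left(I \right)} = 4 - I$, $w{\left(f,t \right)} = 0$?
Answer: $1296$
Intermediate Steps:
$G = 3$ ($G = -2 + 5 = 3$)
$\left(\left(G + a{\left(1 \right)}\right)^{2} + w{\left(5,-3 \right)}\right)^{2} = \left(\left(3 + \left(4 - 1\right)\right)^{2} + 0\right)^{2} = \left(\left(3 + 3\right)^{2} + 0\right)^{2} = \left(6^{2} + 0\right)^{2} = \left(36 + 0\right)^{2} = 36^{2} = 1296$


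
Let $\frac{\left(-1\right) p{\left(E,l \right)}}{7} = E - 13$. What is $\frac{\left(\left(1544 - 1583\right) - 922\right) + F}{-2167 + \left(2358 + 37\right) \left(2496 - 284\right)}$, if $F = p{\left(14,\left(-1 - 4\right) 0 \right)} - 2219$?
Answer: $- \frac{3187}{5295573} \approx -0.00060182$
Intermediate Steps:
$p{\left(E,l \right)} = 91 - 7 E$ ($p{\left(E,l \right)} = - 7 \left(E - 13\right) = - 7 \left(-13 + E\right) = 91 - 7 E$)
$F = -2226$ ($F = \left(91 - 98\right) - 2219 = -7 - 2219 = -2226$)
$\frac{\left(\left(1544 - 1583\right) - 922\right) + F}{-2167 + \left(2358 + 37\right) \left(2496 - 284\right)} = \frac{\left(\left(1544 - 1583\right) - 922\right) - 2226}{-2167 + \left(2358 + 37\right) \left(2496 - 284\right)} = \frac{\left(-39 - 922\right) - 2226}{-2167 + 2395 \cdot 2212} = \frac{-961 - 2226}{-2167 + 5297740} = - \frac{3187}{5295573}$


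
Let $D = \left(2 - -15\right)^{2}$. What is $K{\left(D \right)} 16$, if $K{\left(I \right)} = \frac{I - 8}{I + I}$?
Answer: $\frac{2248}{289} \approx 7.7785$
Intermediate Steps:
$D = 289$ ($D = \left(2 + 15\right)^{2} = 17^{2} = 289$)
$K{\left(I \right)} = \frac{-8 + I}{2 I}$
$K{\left(D \right)} 16 = \frac{-8 + 289}{2 \cdot 289} \cdot 16 = \frac{1}{2} \cdot \frac{1}{289} \cdot 281 \cdot 16 = \frac{281}{578} \cdot 16 = \frac{2248}{289}$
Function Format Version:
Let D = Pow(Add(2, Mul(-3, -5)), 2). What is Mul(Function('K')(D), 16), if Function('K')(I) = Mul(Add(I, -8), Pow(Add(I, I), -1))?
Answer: Rational(2248, 289) ≈ 7.7785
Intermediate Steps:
D = 289 (D = Pow(Add(2, 15), 2) = Pow(17, 2) = 289)
Function('K')(I) = Mul(Rational(1, 2), Pow(I, -1), Add(-8, I)) (Function('K')(I) = Mul(Add(-8, I), Pow(Mul(2, I), -1)) = Mul(Add(-8, I), Mul(Rational(1, 2), Pow(I, -1))) = Mul(Rational(1, 2), Pow(I, -1), Add(-8, I)))
Mul(Function('K')(D), 16) = Mul(Mul(Rational(1, 2), Pow(289, -1), Add(-8, 289)), 16) = Mul(Mul(Rational(1, 2), Rational(1, 289), 281), 16) = Mul(Rational(281, 578), 16) = Rational(2248, 289)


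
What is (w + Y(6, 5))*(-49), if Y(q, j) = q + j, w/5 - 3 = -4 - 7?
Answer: 1421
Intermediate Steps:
w = -40 (w = 15 + 5*(-4 - 7) = 15 + 5*(-11) = 15 - 55 = -40)
Y(q, j) = j + q
(w + Y(6, 5))*(-49) = (-40 + (5 + 6))*(-49) = (-40 + 11)*(-49) = -29*(-49) = 1421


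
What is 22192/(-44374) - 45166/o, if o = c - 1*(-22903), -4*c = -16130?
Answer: -2601948700/1195235877 ≈ -2.1769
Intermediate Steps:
c = 8065/2 (c = -1/4*(-16130) = 8065/2 ≈ 4032.5)
o = 53871/2 (o = 8065/2 - 1*(-22903) = 8065/2 + 22903 = 53871/2 ≈ 26936.)
22192/(-44374) - 45166/o = 22192/(-44374) - 45166/53871/2 = 22192*(-1/44374) - 45166*2/53871 = -11096/22187 - 90332/53871 = -2601948700/1195235877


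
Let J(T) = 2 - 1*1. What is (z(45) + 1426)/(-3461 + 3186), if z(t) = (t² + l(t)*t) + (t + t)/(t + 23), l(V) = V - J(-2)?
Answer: -184699/9350 ≈ -19.754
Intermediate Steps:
J(T) = 1 (J(T) = 2 - 1 = 1)
l(V) = -1 + V (l(V) = V - 1*1 = V - 1 = -1 + V)
z(t) = t² + t*(-1 + t) + 2*t/(23 + t) (z(t) = (t² + (-1 + t)*t) + (t + t)/(t + 23) = (t² + t*(-1 + t)) + (2*t)/(23 + t) = (t² + t*(-1 + t)) + 2*t/(23 + t) = t² + t*(-1 + t) + 2*t/(23 + t))
(z(45) + 1426)/(-3461 + 3186) = (45*(-21 + 2*45² + 45*45)/(23 + 45) + 1426)/(-3461 + 3186) = (45*(-21 + 2*2025 + 2025)/68 + 1426)/(-275) = (45*(1/68)*(-21 + 4050 + 2025) + 1426)*(-1/275) = (45*(1/68)*6054 + 1426)*(-1/275) = (136215/34 + 1426)*(-1/275) = (184699/34)*(-1/275) = -184699/9350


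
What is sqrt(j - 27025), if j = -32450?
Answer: 5*I*sqrt(2379) ≈ 243.88*I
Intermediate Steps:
sqrt(j - 27025) = sqrt(-32450 - 27025) = sqrt(-59475) = 5*I*sqrt(2379)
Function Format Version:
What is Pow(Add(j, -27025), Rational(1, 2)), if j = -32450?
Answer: Mul(5, I, Pow(2379, Rational(1, 2))) ≈ Mul(243.88, I)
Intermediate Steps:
Pow(Add(j, -27025), Rational(1, 2)) = Pow(Add(-32450, -27025), Rational(1, 2)) = Pow(-59475, Rational(1, 2)) = Mul(5, I, Pow(2379, Rational(1, 2)))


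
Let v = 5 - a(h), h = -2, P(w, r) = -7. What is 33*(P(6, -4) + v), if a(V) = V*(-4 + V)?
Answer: -462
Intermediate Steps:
v = -7 (v = 5 - (-2)*(-4 - 2) = 5 - (-2)*(-6) = 5 - 1*12 = 5 - 12 = -7)
33*(P(6, -4) + v) = 33*(-7 - 7) = 33*(-14) = -462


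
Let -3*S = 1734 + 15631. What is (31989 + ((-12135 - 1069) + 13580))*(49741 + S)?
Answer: 4267584170/3 ≈ 1.4225e+9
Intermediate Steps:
S = -17365/3 (S = -(1734 + 15631)/3 = -⅓*17365 = -17365/3 ≈ -5788.3)
(31989 + ((-12135 - 1069) + 13580))*(49741 + S) = (31989 + ((-12135 - 1069) + 13580))*(49741 - 17365/3) = (31989 + (-13204 + 13580))*(131858/3) = (31989 + 376)*(131858/3) = 32365*(131858/3) = 4267584170/3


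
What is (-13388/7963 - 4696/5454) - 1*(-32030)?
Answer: 695479478830/21715101 ≈ 32027.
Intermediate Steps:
(-13388/7963 - 4696/5454) - 1*(-32030) = (-13388*1/7963 - 4696*1/5454) + 32030 = (-13388/7963 - 2348/2727) + 32030 = -55206200/21715101 + 32030 = 695479478830/21715101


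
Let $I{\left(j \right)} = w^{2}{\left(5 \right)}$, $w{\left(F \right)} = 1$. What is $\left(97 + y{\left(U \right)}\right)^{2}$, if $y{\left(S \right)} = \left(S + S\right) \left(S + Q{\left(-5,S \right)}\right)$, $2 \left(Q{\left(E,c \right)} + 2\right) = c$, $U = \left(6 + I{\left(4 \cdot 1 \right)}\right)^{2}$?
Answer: $50466816$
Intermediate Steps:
$I{\left(j \right)} = 1$ ($I{\left(j \right)} = 1^{2} = 1$)
$U = 49$ ($U = \left(6 + 1\right)^{2} = 7^{2} = 49$)
$Q{\left(E,c \right)} = -2 + \frac{c}{2}$
$y{\left(S \right)} = 2 S \left(-2 + \frac{3 S}{2}\right)$ ($y{\left(S \right)} = \left(S + S\right) \left(S + \left(-2 + \frac{S}{2}\right)\right) = 2 S \left(-2 + \frac{3 S}{2}\right)$)
$\left(97 + y{\left(U \right)}\right)^{2} = \left(97 + 49 \left(-4 + 3 \cdot 49\right)\right)^{2} = \left(97 + 49 \left(-4 + 147\right)\right)^{2} = \left(97 + 49 \cdot 143\right)^{2} = \left(97 + 7007\right)^{2} = 7104^{2} = 50466816$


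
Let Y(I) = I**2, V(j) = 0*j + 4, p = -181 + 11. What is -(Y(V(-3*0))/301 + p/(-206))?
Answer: -27233/31003 ≈ -0.87840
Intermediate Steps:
p = -170
V(j) = 4 (V(j) = 0 + 4 = 4)
-(Y(V(-3*0))/301 + p/(-206)) = -(4**2/301 - 170/(-206)) = -(16*(1/301) - 170*(-1/206)) = -(16/301 + 85/103) = -1*27233/31003 = -27233/31003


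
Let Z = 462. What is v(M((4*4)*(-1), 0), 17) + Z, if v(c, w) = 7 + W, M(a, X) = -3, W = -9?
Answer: 460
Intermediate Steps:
v(c, w) = -2 (v(c, w) = 7 - 9 = -2)
v(M((4*4)*(-1), 0), 17) + Z = -2 + 462 = 460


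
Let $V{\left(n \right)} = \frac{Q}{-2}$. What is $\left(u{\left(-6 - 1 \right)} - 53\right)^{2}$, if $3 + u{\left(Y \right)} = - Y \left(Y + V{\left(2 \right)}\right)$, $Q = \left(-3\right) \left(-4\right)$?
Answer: $21609$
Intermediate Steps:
$Q = 12$
$V{\left(n \right)} = -6$ ($V{\left(n \right)} = \frac{12}{-2} = 12 \left(- \frac{1}{2}\right) = -6$)
$u{\left(Y \right)} = -3 - Y \left(-6 + Y\right)$ ($u{\left(Y \right)} = -3 - Y \left(Y - 6\right) = -3 - Y \left(-6 + Y\right)$)
$\left(u{\left(-6 - 1 \right)} - 53\right)^{2} = \left(\left(-3 - \left(-6 - 1\right)^{2} + 6 \left(-6 - 1\right)\right) - 53\right)^{2} = \left(\left(-3 - \left(-7\right)^{2} + 6 \left(-7\right)\right) - 53\right)^{2} = \left(\left(-3 - 49 - 42\right) - 53\right)^{2} = \left(-94 - 53\right)^{2} = \left(-147\right)^{2} = 21609$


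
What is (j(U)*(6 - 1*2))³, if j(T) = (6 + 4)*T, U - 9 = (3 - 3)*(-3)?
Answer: 46656000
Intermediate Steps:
U = 9 (U = 9 + (3 - 3)*(-3) = 9 + 0*(-3) = 9 + 0 = 9)
j(T) = 10*T
(j(U)*(6 - 1*2))³ = ((10*9)*(6 - 1*2))³ = (90*(6 - 2))³ = (90*4)³ = 360³ = 46656000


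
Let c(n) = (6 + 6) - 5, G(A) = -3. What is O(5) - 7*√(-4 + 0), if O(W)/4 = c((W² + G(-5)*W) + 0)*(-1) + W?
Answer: -8 - 14*I ≈ -8.0 - 14.0*I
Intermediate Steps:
c(n) = 7 (c(n) = 12 - 5 = 7)
O(W) = -28 + 4*W (O(W) = 4*(7*(-1) + W) = 4*(-7 + W) = -28 + 4*W)
O(5) - 7*√(-4 + 0) = (-28 + 4*5) - 7*√(-4 + 0) = (-28 + 20) - 14*I = -8 - 14*I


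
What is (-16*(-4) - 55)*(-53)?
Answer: -477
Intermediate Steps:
(-16*(-4) - 55)*(-53) = (64 - 55)*(-53) = 9*(-53) = -477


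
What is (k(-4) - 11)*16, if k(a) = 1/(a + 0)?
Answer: -180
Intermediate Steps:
k(a) = 1/a
(k(-4) - 11)*16 = (1/(-4) - 11)*16 = (-¼ - 11)*16 = -45/4*16 = -180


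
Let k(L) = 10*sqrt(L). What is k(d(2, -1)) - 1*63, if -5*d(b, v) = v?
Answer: -63 + 2*sqrt(5) ≈ -58.528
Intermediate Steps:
d(b, v) = -v/5
k(d(2, -1)) - 1*63 = 10*sqrt(-1/5*(-1)) - 1*63 = 10*sqrt(1/5) - 63 = 10*(sqrt(5)/5) - 63 = 2*sqrt(5) - 63 = -63 + 2*sqrt(5)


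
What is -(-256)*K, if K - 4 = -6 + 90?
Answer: 22528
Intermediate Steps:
K = 88 (K = 4 + (-6 + 90) = 4 + 84 = 88)
-(-256)*K = -(-256)*88 = -1*(-22528) = 22528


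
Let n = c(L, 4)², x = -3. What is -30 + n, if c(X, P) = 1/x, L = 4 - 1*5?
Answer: -269/9 ≈ -29.889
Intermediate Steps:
L = -1 (L = 4 - 5 = -1)
c(X, P) = -⅓ (c(X, P) = 1/(-3) = -⅓)
n = ⅑ (n = (-⅓)² = ⅑ ≈ 0.11111)
-30 + n = -30 + ⅑ = -269/9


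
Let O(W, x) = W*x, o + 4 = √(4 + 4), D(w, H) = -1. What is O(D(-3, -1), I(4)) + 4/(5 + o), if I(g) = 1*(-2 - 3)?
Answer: 31/7 + 8*√2/7 ≈ 6.0448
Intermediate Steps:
I(g) = -5 (I(g) = 1*(-5) = -5)
o = -4 + 2*√2 (o = -4 + √(4 + 4) = -4 + √8 = -4 + 2*√2 ≈ -1.1716)
O(D(-3, -1), I(4)) + 4/(5 + o) = -1*(-5) + 4/(5 + (-4 + 2*√2)) = 5 + 4/(1 + 2*√2)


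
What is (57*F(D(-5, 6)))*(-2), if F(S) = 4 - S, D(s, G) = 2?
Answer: -228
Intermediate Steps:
(57*F(D(-5, 6)))*(-2) = (57*(4 - 1*2))*(-2) = (57*(4 - 2))*(-2) = (57*2)*(-2) = 114*(-2) = -228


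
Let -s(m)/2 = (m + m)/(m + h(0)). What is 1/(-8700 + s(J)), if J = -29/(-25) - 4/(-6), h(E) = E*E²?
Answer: -1/8704 ≈ -0.00011489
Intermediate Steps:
h(E) = E³
J = 137/75 (J = -29*(-1/25) - 4*(-⅙) = 29/25 + ⅔ = 137/75 ≈ 1.8267)
s(m) = -4 (s(m) = -2*(m + m)/(m + 0³) = -2*2*m/(m + 0) = -2*2*m/m = -2*2 = -4)
1/(-8700 + s(J)) = 1/(-8700 - 4) = 1/(-8704) = -1/8704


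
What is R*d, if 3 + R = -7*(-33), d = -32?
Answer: -7296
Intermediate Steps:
R = 228 (R = -3 - 7*(-33) = -3 + 231 = 228)
R*d = 228*(-32) = -7296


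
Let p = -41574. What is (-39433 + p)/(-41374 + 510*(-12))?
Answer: 81007/47494 ≈ 1.7056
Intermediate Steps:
(-39433 + p)/(-41374 + 510*(-12)) = (-39433 - 41574)/(-41374 + 510*(-12)) = -81007/(-41374 - 6120) = -81007/(-47494) = -81007*(-1/47494) = 81007/47494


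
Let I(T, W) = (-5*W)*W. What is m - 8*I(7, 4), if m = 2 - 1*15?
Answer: 627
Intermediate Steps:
I(T, W) = -5*W**2
m = -13 (m = 2 - 15 = -13)
m - 8*I(7, 4) = -13 - (-40)*4**2 = -13 - (-40)*16 = -13 - 8*(-80) = -13 + 640 = 627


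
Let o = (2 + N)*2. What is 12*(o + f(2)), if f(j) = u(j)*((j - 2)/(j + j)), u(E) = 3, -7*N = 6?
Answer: 192/7 ≈ 27.429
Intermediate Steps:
N = -6/7 (N = -⅐*6 = -6/7 ≈ -0.85714)
o = 16/7 (o = (2 - 6/7)*2 = (8/7)*2 = 16/7 ≈ 2.2857)
f(j) = 3*(-2 + j)/(2*j) (f(j) = 3*((j - 2)/(j + j)) = 3*((-2 + j)/((2*j))) = 3*((-2 + j)*(1/(2*j))) = 3*((-2 + j)/(2*j)) = 3*(-2 + j)/(2*j))
12*(o + f(2)) = 12*(16/7 + (3/2 - 3/2)) = 12*(16/7 + 0) = 12*(16/7) = 192/7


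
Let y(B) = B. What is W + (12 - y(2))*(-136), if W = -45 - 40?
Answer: -1445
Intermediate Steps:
W = -85
W + (12 - y(2))*(-136) = -85 + (12 - 1*2)*(-136) = -85 + (12 - 2)*(-136) = -85 + 10*(-136) = -85 - 1360 = -1445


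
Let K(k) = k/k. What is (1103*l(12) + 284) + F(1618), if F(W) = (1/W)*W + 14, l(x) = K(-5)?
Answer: 1402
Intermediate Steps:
K(k) = 1
l(x) = 1
F(W) = 15 (F(W) = W/W + 14 = 1 + 14 = 15)
(1103*l(12) + 284) + F(1618) = (1103*1 + 284) + 15 = (1103 + 284) + 15 = 1387 + 15 = 1402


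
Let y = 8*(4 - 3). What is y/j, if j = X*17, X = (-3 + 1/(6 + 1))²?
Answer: 49/850 ≈ 0.057647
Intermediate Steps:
X = 400/49 (X = (-3 + 1/7)² = (-3 + ⅐)² = (-20/7)² = 400/49 ≈ 8.1633)
j = 6800/49 (j = (400/49)*17 = 6800/49 ≈ 138.78)
y = 8 (y = 8*1 = 8)
y/j = 8/(6800/49) = 8*(49/6800) = 49/850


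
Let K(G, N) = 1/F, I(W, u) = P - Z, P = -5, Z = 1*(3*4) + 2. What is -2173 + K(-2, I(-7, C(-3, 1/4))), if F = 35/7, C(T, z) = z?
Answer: -10864/5 ≈ -2172.8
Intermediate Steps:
Z = 14 (Z = 1*12 + 2 = 12 + 2 = 14)
F = 5 (F = 35*(⅐) = 5)
I(W, u) = -19 (I(W, u) = -5 - 1*14 = -5 - 14 = -19)
K(G, N) = ⅕ (K(G, N) = 1/5 = ⅕)
-2173 + K(-2, I(-7, C(-3, 1/4))) = -2173 + ⅕ = -10864/5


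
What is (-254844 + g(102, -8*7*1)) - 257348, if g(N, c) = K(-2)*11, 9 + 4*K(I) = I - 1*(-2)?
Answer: -2048867/4 ≈ -5.1222e+5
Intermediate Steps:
K(I) = -7/4 + I/4 (K(I) = -9/4 + (I - 1*(-2))/4 = -9/4 + (I + 2)/4 = -9/4 + (2 + I)/4 = -9/4 + (½ + I/4) = -7/4 + I/4)
g(N, c) = -99/4 (g(N, c) = (-7/4 + (¼)*(-2))*11 = (-7/4 - ½)*11 = -9/4*11 = -99/4)
(-254844 + g(102, -8*7*1)) - 257348 = (-254844 - 99/4) - 257348 = -1019475/4 - 257348 = -2048867/4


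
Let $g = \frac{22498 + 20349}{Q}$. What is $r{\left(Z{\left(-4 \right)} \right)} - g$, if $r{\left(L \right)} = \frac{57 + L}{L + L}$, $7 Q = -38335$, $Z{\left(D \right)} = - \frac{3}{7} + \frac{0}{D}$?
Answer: $- \frac{2230181}{38335} \approx -58.176$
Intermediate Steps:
$Z{\left(D \right)} = - \frac{3}{7}$ ($Z{\left(D \right)} = \left(-3\right) \frac{1}{7} + 0 = - \frac{3}{7} + 0 = - \frac{3}{7}$)
$Q = - \frac{38335}{7}$ ($Q = \frac{1}{7} \left(-38335\right) = - \frac{38335}{7} \approx -5476.4$)
$g = - \frac{299929}{38335}$ ($g = \frac{22498 + 20349}{- \frac{38335}{7}} = 42847 \left(- \frac{7}{38335}\right) = - \frac{299929}{38335} \approx -7.8239$)
$r{\left(L \right)} = \frac{57 + L}{2 L}$
$r{\left(Z{\left(-4 \right)} \right)} - g = \frac{57 - \frac{3}{7}}{2 \left(- \frac{3}{7}\right)} - - \frac{299929}{38335} = \frac{1}{2} \left(- \frac{7}{3}\right) \frac{396}{7} + \frac{299929}{38335} = -66 + \frac{299929}{38335} = - \frac{2230181}{38335}$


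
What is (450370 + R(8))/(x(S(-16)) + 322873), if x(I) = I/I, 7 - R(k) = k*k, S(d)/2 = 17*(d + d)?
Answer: 450313/322874 ≈ 1.3947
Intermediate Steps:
S(d) = 68*d (S(d) = 2*(17*(d + d)) = 2*(17*(2*d)) = 2*(34*d) = 68*d)
R(k) = 7 - k**2 (R(k) = 7 - k*k = 7 - k**2)
x(I) = 1
(450370 + R(8))/(x(S(-16)) + 322873) = (450370 + (7 - 1*8**2))/(1 + 322873) = (450370 + (7 - 1*64))/322874 = (450370 + (7 - 64))*(1/322874) = (450370 - 57)*(1/322874) = 450313*(1/322874) = 450313/322874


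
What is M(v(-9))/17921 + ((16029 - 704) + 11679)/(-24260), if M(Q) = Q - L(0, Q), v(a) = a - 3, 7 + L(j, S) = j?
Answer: -121014996/108690865 ≈ -1.1134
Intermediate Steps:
L(j, S) = -7 + j
v(a) = -3 + a
M(Q) = 7 + Q (M(Q) = Q - (-7 + 0) = Q - 1*(-7) = Q + 7 = 7 + Q)
M(v(-9))/17921 + ((16029 - 704) + 11679)/(-24260) = (7 + (-3 - 9))/17921 + ((16029 - 704) + 11679)/(-24260) = (7 - 12)*(1/17921) + (15325 + 11679)*(-1/24260) = -5*1/17921 + 27004*(-1/24260) = -5/17921 - 6751/6065 = -121014996/108690865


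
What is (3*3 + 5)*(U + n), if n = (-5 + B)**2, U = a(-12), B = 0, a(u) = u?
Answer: 182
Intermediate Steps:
U = -12
n = 25 (n = (-5 + 0)**2 = (-5)**2 = 25)
(3*3 + 5)*(U + n) = (3*3 + 5)*(-12 + 25) = (9 + 5)*13 = 14*13 = 182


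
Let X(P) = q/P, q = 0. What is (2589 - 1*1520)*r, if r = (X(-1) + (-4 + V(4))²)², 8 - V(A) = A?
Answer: 0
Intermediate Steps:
V(A) = 8 - A
X(P) = 0 (X(P) = 0/P = 0)
r = 0 (r = (0 + (-4 + (8 - 1*4))²)² = (0 + (-4 + (8 - 4))²)² = (0 + (-4 + 4)²)² = (0 + 0²)² = (0 + 0)² = 0² = 0)
(2589 - 1*1520)*r = (2589 - 1*1520)*0 = (2589 - 1520)*0 = 1069*0 = 0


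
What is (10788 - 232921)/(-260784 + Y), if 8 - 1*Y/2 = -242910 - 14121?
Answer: -222133/253294 ≈ -0.87698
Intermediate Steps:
Y = 514078 (Y = 16 - 2*(-242910 - 14121) = 16 - 2*(-257031) = 16 + 514062 = 514078)
(10788 - 232921)/(-260784 + Y) = (10788 - 232921)/(-260784 + 514078) = -222133/253294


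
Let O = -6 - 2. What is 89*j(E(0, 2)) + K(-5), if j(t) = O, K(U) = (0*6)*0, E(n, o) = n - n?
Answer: -712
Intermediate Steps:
O = -8
E(n, o) = 0
K(U) = 0 (K(U) = 0*0 = 0)
j(t) = -8
89*j(E(0, 2)) + K(-5) = 89*(-8) + 0 = -712 + 0 = -712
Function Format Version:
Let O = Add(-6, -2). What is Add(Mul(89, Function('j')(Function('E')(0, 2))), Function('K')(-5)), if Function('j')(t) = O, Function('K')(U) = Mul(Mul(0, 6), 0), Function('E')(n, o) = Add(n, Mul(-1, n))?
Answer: -712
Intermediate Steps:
O = -8
Function('E')(n, o) = 0
Function('K')(U) = 0 (Function('K')(U) = Mul(0, 0) = 0)
Function('j')(t) = -8
Add(Mul(89, Function('j')(Function('E')(0, 2))), Function('K')(-5)) = Add(Mul(89, -8), 0) = Add(-712, 0) = -712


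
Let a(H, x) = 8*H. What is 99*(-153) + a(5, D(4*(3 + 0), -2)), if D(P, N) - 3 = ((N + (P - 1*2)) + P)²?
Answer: -15107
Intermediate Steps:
D(P, N) = 3 + (-2 + N + 2*P)² (D(P, N) = 3 + ((N + (P - 1*2)) + P)² = 3 + ((N + (P - 2)) + P)² = 3 + ((N + (-2 + P)) + P)² = 3 + ((-2 + N + P) + P)² = 3 + (-2 + N + 2*P)²)
99*(-153) + a(5, D(4*(3 + 0), -2)) = 99*(-153) + 8*5 = -15147 + 40 = -15107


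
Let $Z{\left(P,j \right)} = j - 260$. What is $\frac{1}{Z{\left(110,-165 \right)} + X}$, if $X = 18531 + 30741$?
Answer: $\frac{1}{48847} \approx 2.0472 \cdot 10^{-5}$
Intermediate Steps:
$X = 49272$
$Z{\left(P,j \right)} = -260 + j$
$\frac{1}{Z{\left(110,-165 \right)} + X} = \frac{1}{\left(-260 - 165\right) + 49272} = \frac{1}{-425 + 49272} = \frac{1}{48847}$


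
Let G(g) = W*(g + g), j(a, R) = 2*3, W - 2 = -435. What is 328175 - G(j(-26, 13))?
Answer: 333371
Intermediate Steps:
W = -433 (W = 2 - 435 = -433)
j(a, R) = 6
G(g) = -866*g (G(g) = -433*(g + g) = -866*g)
328175 - G(j(-26, 13)) = 328175 - (-866)*6 = 328175 - 1*(-5196) = 328175 + 5196 = 333371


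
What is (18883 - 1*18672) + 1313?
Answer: 1524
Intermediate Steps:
(18883 - 1*18672) + 1313 = (18883 - 18672) + 1313 = 211 + 1313 = 1524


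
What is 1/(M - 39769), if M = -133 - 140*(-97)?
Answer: -1/26322 ≈ -3.7991e-5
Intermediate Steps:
M = 13447 (M = -133 + 13580 = 13447)
1/(M - 39769) = 1/(13447 - 39769) = 1/(-26322) = -1/26322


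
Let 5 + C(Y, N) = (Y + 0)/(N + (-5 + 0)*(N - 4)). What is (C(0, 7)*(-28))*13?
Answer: 1820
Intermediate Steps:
C(Y, N) = -5 + Y/(20 - 4*N) (C(Y, N) = -5 + (Y + 0)/(N + (-5 + 0)*(N - 4)) = -5 + Y/(N - 5*(-4 + N)) = -5 + Y/(N + (20 - 5*N)) = -5 + Y/(20 - 4*N))
(C(0, 7)*(-28))*13 = (((100 - 1*0 - 20*7)/(4*(-5 + 7)))*(-28))*13 = (((¼)*(100 + 0 - 140)/2)*(-28))*13 = (((¼)*(½)*(-40))*(-28))*13 = -5*(-28)*13 = 140*13 = 1820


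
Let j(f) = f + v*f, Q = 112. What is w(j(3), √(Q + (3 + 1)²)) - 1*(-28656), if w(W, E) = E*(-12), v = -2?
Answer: 28656 - 96*√2 ≈ 28520.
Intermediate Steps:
j(f) = -f (j(f) = f - 2*f = -f)
w(W, E) = -12*E
w(j(3), √(Q + (3 + 1)²)) - 1*(-28656) = -12*√(112 + (3 + 1)²) - 1*(-28656) = -12*√(112 + 4²) + 28656 = -12*√(112 + 16) + 28656 = -96*√2 + 28656 = 28656 - 96*√2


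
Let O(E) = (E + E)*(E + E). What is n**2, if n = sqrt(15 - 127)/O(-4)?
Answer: -7/256 ≈ -0.027344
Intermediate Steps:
O(E) = 4*E**2 (O(E) = (2*E)*(2*E) = 4*E**2)
n = I*sqrt(7)/16 (n = sqrt(15 - 127)/((4*(-4)**2)) = sqrt(-112)/((4*16)) = (4*I*sqrt(7))/64 = (4*I*sqrt(7))*(1/64) = I*sqrt(7)/16 ≈ 0.16536*I)
n**2 = (I*sqrt(7)/16)**2 = -7/256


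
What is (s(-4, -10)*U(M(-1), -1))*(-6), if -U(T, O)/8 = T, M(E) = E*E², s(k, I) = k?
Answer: 192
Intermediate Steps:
M(E) = E³
U(T, O) = -8*T
(s(-4, -10)*U(M(-1), -1))*(-6) = -(-32)*(-1)³*(-6) = -(-32)*(-1)*(-6) = -4*8*(-6) = -32*(-6) = 192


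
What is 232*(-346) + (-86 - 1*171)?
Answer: -80529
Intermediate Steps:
232*(-346) + (-86 - 1*171) = -80272 + (-86 - 171) = -80272 - 257 = -80529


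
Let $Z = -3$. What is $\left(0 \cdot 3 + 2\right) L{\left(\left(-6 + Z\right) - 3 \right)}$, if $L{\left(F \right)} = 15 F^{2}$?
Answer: $4320$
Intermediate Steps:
$\left(0 \cdot 3 + 2\right) L{\left(\left(-6 + Z\right) - 3 \right)} = \left(0 \cdot 3 + 2\right) 15 \left(\left(-6 - 3\right) - 3\right)^{2} = \left(0 + 2\right) 15 \left(-9 - 3\right)^{2} = 2 \cdot 15 \left(-12\right)^{2} = 2 \cdot 15 \cdot 144 = 2 \cdot 2160 = 4320$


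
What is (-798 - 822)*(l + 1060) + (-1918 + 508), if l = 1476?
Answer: -4109730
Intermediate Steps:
(-798 - 822)*(l + 1060) + (-1918 + 508) = (-798 - 822)*(1476 + 1060) + (-1918 + 508) = -1620*2536 - 1410 = -4108320 - 1410 = -4109730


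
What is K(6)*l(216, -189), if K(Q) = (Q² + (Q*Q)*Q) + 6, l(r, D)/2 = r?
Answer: 111456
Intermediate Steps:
l(r, D) = 2*r
K(Q) = 6 + Q² + Q³ (K(Q) = (Q² + Q²*Q) + 6 = (Q² + Q³) + 6 = 6 + Q² + Q³)
K(6)*l(216, -189) = (6 + 6² + 6³)*(2*216) = (6 + 36 + 216)*432 = 258*432 = 111456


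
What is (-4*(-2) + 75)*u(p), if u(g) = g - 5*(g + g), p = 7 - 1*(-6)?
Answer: -9711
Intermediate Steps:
p = 13 (p = 7 + 6 = 13)
u(g) = -9*g (u(g) = g - 5*2*g = g - 10*g = -9*g)
(-4*(-2) + 75)*u(p) = (-4*(-2) + 75)*(-9*13) = (8 + 75)*(-117) = 83*(-117) = -9711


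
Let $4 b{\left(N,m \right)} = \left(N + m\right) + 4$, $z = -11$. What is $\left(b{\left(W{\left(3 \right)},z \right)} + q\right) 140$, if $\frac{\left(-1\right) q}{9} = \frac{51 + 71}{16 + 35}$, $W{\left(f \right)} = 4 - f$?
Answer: $- \frac{54810}{17} \approx -3224.1$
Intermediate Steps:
$b{\left(N,m \right)} = 1 + \frac{N}{4} + \frac{m}{4}$ ($b{\left(N,m \right)} = \frac{\left(N + m\right) + 4}{4} = \frac{4 + N + m}{4} = 1 + \frac{N}{4} + \frac{m}{4}$)
$q = - \frac{366}{17}$ ($q = - 9 \frac{51 + 71}{16 + 35} = - 9 \cdot \frac{122}{51} = - 9 \cdot 122 \cdot \frac{1}{51} = \left(-9\right) \frac{122}{51} = - \frac{366}{17} \approx -21.529$)
$\left(b{\left(W{\left(3 \right)},z \right)} + q\right) 140 = \left(\left(1 + \frac{4 - 3}{4} + \frac{1}{4} \left(-11\right)\right) - \frac{366}{17}\right) 140 = \left(\left(1 + \frac{4 - 3}{4} - \frac{11}{4}\right) - \frac{366}{17}\right) 140 = \left(\left(1 + \frac{1}{4} \cdot 1 - \frac{11}{4}\right) - \frac{366}{17}\right) 140 = \left(\left(1 + \frac{1}{4} - \frac{11}{4}\right) - \frac{366}{17}\right) 140 = \left(- \frac{3}{2} - \frac{366}{17}\right) 140 = \left(- \frac{783}{34}\right) 140 = - \frac{54810}{17}$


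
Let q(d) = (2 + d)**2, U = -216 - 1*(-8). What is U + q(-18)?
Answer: 48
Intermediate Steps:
U = -208 (U = -216 + 8 = -208)
U + q(-18) = -208 + (2 - 18)**2 = -208 + (-16)**2 = -208 + 256 = 48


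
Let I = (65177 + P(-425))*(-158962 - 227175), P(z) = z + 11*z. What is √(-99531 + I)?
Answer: 4*I*√1449878255 ≈ 1.5231e+5*I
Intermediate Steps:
P(z) = 12*z
I = -23197952549 (I = (65177 + 12*(-425))*(-158962 - 227175) = (65177 - 5100)*(-386137) = 60077*(-386137) = -23197952549)
√(-99531 + I) = √(-99531 - 23197952549) = √(-23198052080) = 4*I*√1449878255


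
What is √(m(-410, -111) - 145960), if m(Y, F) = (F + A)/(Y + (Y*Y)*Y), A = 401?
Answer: I*√6933334640223942849/6892141 ≈ 382.05*I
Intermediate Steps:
m(Y, F) = (401 + F)/(Y + Y³) (m(Y, F) = (F + 401)/(Y + (Y*Y)*Y) = (401 + F)/(Y + Y²*Y) = (401 + F)/(Y + Y³))
√(m(-410, -111) - 145960) = √((401 - 111)/(-410 + (-410)³) - 145960) = √(290/(-410 - 68921000) - 145960) = √(290/(-68921410) - 145960) = √(-1/68921410*290 - 145960) = √(-29/6892141 - 145960) = √(-1005976900389/6892141) = I*√6933334640223942849/6892141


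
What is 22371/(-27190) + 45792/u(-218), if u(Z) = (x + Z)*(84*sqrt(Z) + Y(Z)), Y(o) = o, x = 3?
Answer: -3374114613/4252271290 + 961632*I*sqrt(218)/85233095 ≈ -0.79349 + 0.16658*I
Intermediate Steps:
u(Z) = (3 + Z)*(Z + 84*sqrt(Z)) (u(Z) = (3 + Z)*(84*sqrt(Z) + Z) = (3 + Z)*(Z + 84*sqrt(Z)))
22371/(-27190) + 45792/u(-218) = 22371/(-27190) + 45792/((-218)**2 + 3*(-218) + 84*(-218)**(3/2) + 252*sqrt(-218)) = 22371*(-1/27190) + 45792/(47524 - 654 + 84*(-218*I*sqrt(218)) + 252*(I*sqrt(218))) = -22371/27190 + 45792/(47524 - 654 - 18312*I*sqrt(218) + 252*I*sqrt(218)) = -22371/27190 + 45792/(46870 - 18060*I*sqrt(218))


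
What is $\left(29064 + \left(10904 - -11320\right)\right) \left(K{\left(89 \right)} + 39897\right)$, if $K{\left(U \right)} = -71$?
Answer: $2042595888$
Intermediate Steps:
$\left(29064 + \left(10904 - -11320\right)\right) \left(K{\left(89 \right)} + 39897\right) = \left(29064 + \left(10904 - -11320\right)\right) \left(-71 + 39897\right) = \left(29064 + \left(10904 + 11320\right)\right) 39826 = \left(29064 + 22224\right) 39826 = 51288 \cdot 39826 = 2042595888$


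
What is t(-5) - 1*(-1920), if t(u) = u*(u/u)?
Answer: 1915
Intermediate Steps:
t(u) = u (t(u) = u*1 = u)
t(-5) - 1*(-1920) = -5 - 1*(-1920) = -5 + 1920 = 1915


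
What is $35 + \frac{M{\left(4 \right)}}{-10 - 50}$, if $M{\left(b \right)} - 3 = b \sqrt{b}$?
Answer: $\frac{2089}{60} \approx 34.817$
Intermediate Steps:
$M{\left(b \right)} = 3 + b^{\frac{3}{2}}$ ($M{\left(b \right)} = 3 + b \sqrt{b} = 3 + b^{\frac{3}{2}}$)
$35 + \frac{M{\left(4 \right)}}{-10 - 50} = 35 + \frac{3 + 4^{\frac{3}{2}}}{-10 - 50} = 35 + \frac{3 + 8}{-60} = 35 - \frac{11}{60} = \frac{2089}{60}$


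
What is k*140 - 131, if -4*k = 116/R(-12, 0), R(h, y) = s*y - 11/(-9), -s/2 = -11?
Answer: -37981/11 ≈ -3452.8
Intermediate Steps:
s = 22 (s = -2*(-11) = 22)
R(h, y) = 11/9 + 22*y (R(h, y) = 22*y - 11/(-9) = 22*y - 11*(-1/9) = 22*y + 11/9 = 11/9 + 22*y)
k = -261/11 (k = -29/(11/9 + 22*0) = -29/(11/9 + 0) = -29/11/9 = -29*9/11 = -1/4*1044/11 = -261/11 ≈ -23.727)
k*140 - 131 = -261/11*140 - 131 = -36540/11 - 131 = -37981/11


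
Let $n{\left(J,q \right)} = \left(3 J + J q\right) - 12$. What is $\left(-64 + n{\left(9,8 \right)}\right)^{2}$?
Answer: $529$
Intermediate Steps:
$n{\left(J,q \right)} = -12 + 3 J + J q$
$\left(-64 + n{\left(9,8 \right)}\right)^{2} = \left(-64 + \left(-12 + 3 \cdot 9 + 9 \cdot 8\right)\right)^{2} = \left(-64 + \left(-12 + 27 + 72\right)\right)^{2} = \left(-64 + 87\right)^{2} = 23^{2} = 529$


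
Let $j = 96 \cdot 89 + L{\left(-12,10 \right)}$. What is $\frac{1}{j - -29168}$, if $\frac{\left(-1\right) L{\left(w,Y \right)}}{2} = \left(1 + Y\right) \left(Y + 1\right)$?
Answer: $\frac{1}{37470} \approx 2.6688 \cdot 10^{-5}$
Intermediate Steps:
$L{\left(w,Y \right)} = - 2 \left(1 + Y\right)^{2}$ ($L{\left(w,Y \right)} = - 2 \left(1 + Y\right) \left(Y + 1\right) = - 2 \left(1 + Y\right) \left(1 + Y\right) = - 2 \left(1 + Y\right)^{2}$)
$j = 8302$ ($j = 96 \cdot 89 - 2 \left(1 + 10\right)^{2} = 8544 - 2 \cdot 11^{2} = 8544 - 242 = 8302$)
$\frac{1}{j - -29168} = \frac{1}{8302 - -29168} = \frac{1}{8302 + \left(-19074 + 48242\right)} = \frac{1}{8302 + 29168} = \frac{1}{37470}$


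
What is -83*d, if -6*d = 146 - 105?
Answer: 3403/6 ≈ 567.17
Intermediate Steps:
d = -41/6 (d = -(146 - 105)/6 = -1/6*41 = -41/6 ≈ -6.8333)
-83*d = -83*(-41/6) = 3403/6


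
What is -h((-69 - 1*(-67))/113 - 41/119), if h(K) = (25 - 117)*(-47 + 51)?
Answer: 368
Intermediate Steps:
h(K) = -368 (h(K) = -92*4 = -368)
-h((-69 - 1*(-67))/113 - 41/119) = -1*(-368) = 368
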